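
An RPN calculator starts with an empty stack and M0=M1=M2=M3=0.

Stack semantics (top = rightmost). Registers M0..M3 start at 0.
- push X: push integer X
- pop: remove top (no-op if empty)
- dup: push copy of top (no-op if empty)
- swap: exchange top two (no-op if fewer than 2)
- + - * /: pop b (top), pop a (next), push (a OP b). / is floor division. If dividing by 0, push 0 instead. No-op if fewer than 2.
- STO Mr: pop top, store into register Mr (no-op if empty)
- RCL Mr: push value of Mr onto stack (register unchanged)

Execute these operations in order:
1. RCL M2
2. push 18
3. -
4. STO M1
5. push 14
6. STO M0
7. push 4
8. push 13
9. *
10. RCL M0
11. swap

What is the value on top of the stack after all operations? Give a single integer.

Answer: 52

Derivation:
After op 1 (RCL M2): stack=[0] mem=[0,0,0,0]
After op 2 (push 18): stack=[0,18] mem=[0,0,0,0]
After op 3 (-): stack=[-18] mem=[0,0,0,0]
After op 4 (STO M1): stack=[empty] mem=[0,-18,0,0]
After op 5 (push 14): stack=[14] mem=[0,-18,0,0]
After op 6 (STO M0): stack=[empty] mem=[14,-18,0,0]
After op 7 (push 4): stack=[4] mem=[14,-18,0,0]
After op 8 (push 13): stack=[4,13] mem=[14,-18,0,0]
After op 9 (*): stack=[52] mem=[14,-18,0,0]
After op 10 (RCL M0): stack=[52,14] mem=[14,-18,0,0]
After op 11 (swap): stack=[14,52] mem=[14,-18,0,0]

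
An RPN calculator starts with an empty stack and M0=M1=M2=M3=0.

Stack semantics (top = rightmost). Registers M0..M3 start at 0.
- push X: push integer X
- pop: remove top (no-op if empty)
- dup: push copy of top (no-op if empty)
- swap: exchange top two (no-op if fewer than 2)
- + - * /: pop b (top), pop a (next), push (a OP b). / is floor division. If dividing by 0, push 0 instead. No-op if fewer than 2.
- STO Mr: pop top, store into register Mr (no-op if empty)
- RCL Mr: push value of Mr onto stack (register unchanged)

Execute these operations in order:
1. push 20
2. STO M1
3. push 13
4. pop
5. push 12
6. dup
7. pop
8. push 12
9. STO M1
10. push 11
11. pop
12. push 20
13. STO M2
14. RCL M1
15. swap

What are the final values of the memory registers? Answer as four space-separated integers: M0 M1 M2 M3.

After op 1 (push 20): stack=[20] mem=[0,0,0,0]
After op 2 (STO M1): stack=[empty] mem=[0,20,0,0]
After op 3 (push 13): stack=[13] mem=[0,20,0,0]
After op 4 (pop): stack=[empty] mem=[0,20,0,0]
After op 5 (push 12): stack=[12] mem=[0,20,0,0]
After op 6 (dup): stack=[12,12] mem=[0,20,0,0]
After op 7 (pop): stack=[12] mem=[0,20,0,0]
After op 8 (push 12): stack=[12,12] mem=[0,20,0,0]
After op 9 (STO M1): stack=[12] mem=[0,12,0,0]
After op 10 (push 11): stack=[12,11] mem=[0,12,0,0]
After op 11 (pop): stack=[12] mem=[0,12,0,0]
After op 12 (push 20): stack=[12,20] mem=[0,12,0,0]
After op 13 (STO M2): stack=[12] mem=[0,12,20,0]
After op 14 (RCL M1): stack=[12,12] mem=[0,12,20,0]
After op 15 (swap): stack=[12,12] mem=[0,12,20,0]

Answer: 0 12 20 0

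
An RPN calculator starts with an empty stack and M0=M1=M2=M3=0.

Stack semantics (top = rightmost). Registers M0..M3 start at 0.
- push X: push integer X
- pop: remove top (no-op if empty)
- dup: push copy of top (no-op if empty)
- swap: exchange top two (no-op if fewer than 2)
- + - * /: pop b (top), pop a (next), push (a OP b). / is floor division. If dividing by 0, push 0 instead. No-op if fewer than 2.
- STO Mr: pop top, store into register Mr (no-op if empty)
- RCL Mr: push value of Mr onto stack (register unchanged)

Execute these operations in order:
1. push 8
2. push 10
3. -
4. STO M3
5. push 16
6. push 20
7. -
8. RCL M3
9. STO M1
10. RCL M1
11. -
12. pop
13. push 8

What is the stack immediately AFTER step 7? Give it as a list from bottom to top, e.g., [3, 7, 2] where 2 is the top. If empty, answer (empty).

After op 1 (push 8): stack=[8] mem=[0,0,0,0]
After op 2 (push 10): stack=[8,10] mem=[0,0,0,0]
After op 3 (-): stack=[-2] mem=[0,0,0,0]
After op 4 (STO M3): stack=[empty] mem=[0,0,0,-2]
After op 5 (push 16): stack=[16] mem=[0,0,0,-2]
After op 6 (push 20): stack=[16,20] mem=[0,0,0,-2]
After op 7 (-): stack=[-4] mem=[0,0,0,-2]

[-4]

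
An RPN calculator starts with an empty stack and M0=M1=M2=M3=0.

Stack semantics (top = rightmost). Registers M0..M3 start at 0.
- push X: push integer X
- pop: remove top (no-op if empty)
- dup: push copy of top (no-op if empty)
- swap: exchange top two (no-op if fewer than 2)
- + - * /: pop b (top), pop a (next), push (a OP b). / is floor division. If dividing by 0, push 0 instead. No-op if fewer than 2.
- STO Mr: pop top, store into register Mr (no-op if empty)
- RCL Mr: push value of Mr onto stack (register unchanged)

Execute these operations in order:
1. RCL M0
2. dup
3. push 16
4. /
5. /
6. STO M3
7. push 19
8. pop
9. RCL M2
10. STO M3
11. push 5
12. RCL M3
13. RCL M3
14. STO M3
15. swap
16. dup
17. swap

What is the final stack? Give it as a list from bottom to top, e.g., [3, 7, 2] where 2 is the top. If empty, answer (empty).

After op 1 (RCL M0): stack=[0] mem=[0,0,0,0]
After op 2 (dup): stack=[0,0] mem=[0,0,0,0]
After op 3 (push 16): stack=[0,0,16] mem=[0,0,0,0]
After op 4 (/): stack=[0,0] mem=[0,0,0,0]
After op 5 (/): stack=[0] mem=[0,0,0,0]
After op 6 (STO M3): stack=[empty] mem=[0,0,0,0]
After op 7 (push 19): stack=[19] mem=[0,0,0,0]
After op 8 (pop): stack=[empty] mem=[0,0,0,0]
After op 9 (RCL M2): stack=[0] mem=[0,0,0,0]
After op 10 (STO M3): stack=[empty] mem=[0,0,0,0]
After op 11 (push 5): stack=[5] mem=[0,0,0,0]
After op 12 (RCL M3): stack=[5,0] mem=[0,0,0,0]
After op 13 (RCL M3): stack=[5,0,0] mem=[0,0,0,0]
After op 14 (STO M3): stack=[5,0] mem=[0,0,0,0]
After op 15 (swap): stack=[0,5] mem=[0,0,0,0]
After op 16 (dup): stack=[0,5,5] mem=[0,0,0,0]
After op 17 (swap): stack=[0,5,5] mem=[0,0,0,0]

Answer: [0, 5, 5]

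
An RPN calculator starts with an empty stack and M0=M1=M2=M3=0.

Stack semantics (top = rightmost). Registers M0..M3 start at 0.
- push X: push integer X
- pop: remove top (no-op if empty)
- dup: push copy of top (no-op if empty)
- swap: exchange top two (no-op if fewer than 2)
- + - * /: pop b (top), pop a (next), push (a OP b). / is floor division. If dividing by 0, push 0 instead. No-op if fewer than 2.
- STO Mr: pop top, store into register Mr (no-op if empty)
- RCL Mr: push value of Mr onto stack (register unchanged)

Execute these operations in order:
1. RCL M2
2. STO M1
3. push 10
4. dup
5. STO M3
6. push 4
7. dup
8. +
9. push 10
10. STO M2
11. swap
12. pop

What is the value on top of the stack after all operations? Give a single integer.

Answer: 8

Derivation:
After op 1 (RCL M2): stack=[0] mem=[0,0,0,0]
After op 2 (STO M1): stack=[empty] mem=[0,0,0,0]
After op 3 (push 10): stack=[10] mem=[0,0,0,0]
After op 4 (dup): stack=[10,10] mem=[0,0,0,0]
After op 5 (STO M3): stack=[10] mem=[0,0,0,10]
After op 6 (push 4): stack=[10,4] mem=[0,0,0,10]
After op 7 (dup): stack=[10,4,4] mem=[0,0,0,10]
After op 8 (+): stack=[10,8] mem=[0,0,0,10]
After op 9 (push 10): stack=[10,8,10] mem=[0,0,0,10]
After op 10 (STO M2): stack=[10,8] mem=[0,0,10,10]
After op 11 (swap): stack=[8,10] mem=[0,0,10,10]
After op 12 (pop): stack=[8] mem=[0,0,10,10]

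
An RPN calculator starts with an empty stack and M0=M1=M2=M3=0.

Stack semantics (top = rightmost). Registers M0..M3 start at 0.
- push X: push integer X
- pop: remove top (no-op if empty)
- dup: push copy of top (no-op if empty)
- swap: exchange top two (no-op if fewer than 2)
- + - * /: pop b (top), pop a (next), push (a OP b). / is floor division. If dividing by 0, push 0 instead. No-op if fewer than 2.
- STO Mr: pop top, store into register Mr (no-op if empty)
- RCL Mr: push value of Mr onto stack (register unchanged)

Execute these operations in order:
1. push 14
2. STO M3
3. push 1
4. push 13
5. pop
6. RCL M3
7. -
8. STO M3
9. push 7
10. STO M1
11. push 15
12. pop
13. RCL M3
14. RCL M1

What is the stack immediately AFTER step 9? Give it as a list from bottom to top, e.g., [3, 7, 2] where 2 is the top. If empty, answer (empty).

After op 1 (push 14): stack=[14] mem=[0,0,0,0]
After op 2 (STO M3): stack=[empty] mem=[0,0,0,14]
After op 3 (push 1): stack=[1] mem=[0,0,0,14]
After op 4 (push 13): stack=[1,13] mem=[0,0,0,14]
After op 5 (pop): stack=[1] mem=[0,0,0,14]
After op 6 (RCL M3): stack=[1,14] mem=[0,0,0,14]
After op 7 (-): stack=[-13] mem=[0,0,0,14]
After op 8 (STO M3): stack=[empty] mem=[0,0,0,-13]
After op 9 (push 7): stack=[7] mem=[0,0,0,-13]

[7]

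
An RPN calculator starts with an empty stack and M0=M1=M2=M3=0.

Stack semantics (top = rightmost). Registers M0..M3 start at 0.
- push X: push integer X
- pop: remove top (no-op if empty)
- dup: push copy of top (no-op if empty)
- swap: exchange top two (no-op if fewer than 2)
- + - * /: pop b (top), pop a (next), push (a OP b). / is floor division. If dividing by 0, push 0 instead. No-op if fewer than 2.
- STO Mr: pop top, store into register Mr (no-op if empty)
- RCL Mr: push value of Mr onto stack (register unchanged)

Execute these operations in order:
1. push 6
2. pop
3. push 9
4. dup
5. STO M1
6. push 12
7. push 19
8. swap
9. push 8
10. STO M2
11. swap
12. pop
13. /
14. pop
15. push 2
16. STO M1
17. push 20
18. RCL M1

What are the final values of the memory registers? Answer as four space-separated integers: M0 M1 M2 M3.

Answer: 0 2 8 0

Derivation:
After op 1 (push 6): stack=[6] mem=[0,0,0,0]
After op 2 (pop): stack=[empty] mem=[0,0,0,0]
After op 3 (push 9): stack=[9] mem=[0,0,0,0]
After op 4 (dup): stack=[9,9] mem=[0,0,0,0]
After op 5 (STO M1): stack=[9] mem=[0,9,0,0]
After op 6 (push 12): stack=[9,12] mem=[0,9,0,0]
After op 7 (push 19): stack=[9,12,19] mem=[0,9,0,0]
After op 8 (swap): stack=[9,19,12] mem=[0,9,0,0]
After op 9 (push 8): stack=[9,19,12,8] mem=[0,9,0,0]
After op 10 (STO M2): stack=[9,19,12] mem=[0,9,8,0]
After op 11 (swap): stack=[9,12,19] mem=[0,9,8,0]
After op 12 (pop): stack=[9,12] mem=[0,9,8,0]
After op 13 (/): stack=[0] mem=[0,9,8,0]
After op 14 (pop): stack=[empty] mem=[0,9,8,0]
After op 15 (push 2): stack=[2] mem=[0,9,8,0]
After op 16 (STO M1): stack=[empty] mem=[0,2,8,0]
After op 17 (push 20): stack=[20] mem=[0,2,8,0]
After op 18 (RCL M1): stack=[20,2] mem=[0,2,8,0]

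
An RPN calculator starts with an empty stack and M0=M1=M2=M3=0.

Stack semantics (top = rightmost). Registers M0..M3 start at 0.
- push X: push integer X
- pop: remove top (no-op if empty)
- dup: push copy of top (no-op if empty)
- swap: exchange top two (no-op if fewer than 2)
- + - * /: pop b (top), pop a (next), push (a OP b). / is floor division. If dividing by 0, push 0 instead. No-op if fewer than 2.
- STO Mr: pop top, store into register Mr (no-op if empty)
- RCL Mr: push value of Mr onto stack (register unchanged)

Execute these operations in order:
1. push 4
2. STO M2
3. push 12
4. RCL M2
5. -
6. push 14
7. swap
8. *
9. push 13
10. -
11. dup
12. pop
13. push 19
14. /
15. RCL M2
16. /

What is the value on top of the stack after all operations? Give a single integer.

After op 1 (push 4): stack=[4] mem=[0,0,0,0]
After op 2 (STO M2): stack=[empty] mem=[0,0,4,0]
After op 3 (push 12): stack=[12] mem=[0,0,4,0]
After op 4 (RCL M2): stack=[12,4] mem=[0,0,4,0]
After op 5 (-): stack=[8] mem=[0,0,4,0]
After op 6 (push 14): stack=[8,14] mem=[0,0,4,0]
After op 7 (swap): stack=[14,8] mem=[0,0,4,0]
After op 8 (*): stack=[112] mem=[0,0,4,0]
After op 9 (push 13): stack=[112,13] mem=[0,0,4,0]
After op 10 (-): stack=[99] mem=[0,0,4,0]
After op 11 (dup): stack=[99,99] mem=[0,0,4,0]
After op 12 (pop): stack=[99] mem=[0,0,4,0]
After op 13 (push 19): stack=[99,19] mem=[0,0,4,0]
After op 14 (/): stack=[5] mem=[0,0,4,0]
After op 15 (RCL M2): stack=[5,4] mem=[0,0,4,0]
After op 16 (/): stack=[1] mem=[0,0,4,0]

Answer: 1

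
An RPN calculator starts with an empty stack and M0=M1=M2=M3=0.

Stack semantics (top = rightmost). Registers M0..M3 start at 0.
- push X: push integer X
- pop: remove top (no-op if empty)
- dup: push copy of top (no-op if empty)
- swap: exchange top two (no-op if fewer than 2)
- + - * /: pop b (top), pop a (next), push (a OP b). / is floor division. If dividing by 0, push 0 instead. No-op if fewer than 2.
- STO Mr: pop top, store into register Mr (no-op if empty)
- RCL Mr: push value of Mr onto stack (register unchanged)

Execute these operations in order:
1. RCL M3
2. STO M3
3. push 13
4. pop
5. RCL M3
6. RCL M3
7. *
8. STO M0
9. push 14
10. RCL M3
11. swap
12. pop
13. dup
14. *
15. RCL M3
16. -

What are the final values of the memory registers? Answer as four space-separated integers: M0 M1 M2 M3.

After op 1 (RCL M3): stack=[0] mem=[0,0,0,0]
After op 2 (STO M3): stack=[empty] mem=[0,0,0,0]
After op 3 (push 13): stack=[13] mem=[0,0,0,0]
After op 4 (pop): stack=[empty] mem=[0,0,0,0]
After op 5 (RCL M3): stack=[0] mem=[0,0,0,0]
After op 6 (RCL M3): stack=[0,0] mem=[0,0,0,0]
After op 7 (*): stack=[0] mem=[0,0,0,0]
After op 8 (STO M0): stack=[empty] mem=[0,0,0,0]
After op 9 (push 14): stack=[14] mem=[0,0,0,0]
After op 10 (RCL M3): stack=[14,0] mem=[0,0,0,0]
After op 11 (swap): stack=[0,14] mem=[0,0,0,0]
After op 12 (pop): stack=[0] mem=[0,0,0,0]
After op 13 (dup): stack=[0,0] mem=[0,0,0,0]
After op 14 (*): stack=[0] mem=[0,0,0,0]
After op 15 (RCL M3): stack=[0,0] mem=[0,0,0,0]
After op 16 (-): stack=[0] mem=[0,0,0,0]

Answer: 0 0 0 0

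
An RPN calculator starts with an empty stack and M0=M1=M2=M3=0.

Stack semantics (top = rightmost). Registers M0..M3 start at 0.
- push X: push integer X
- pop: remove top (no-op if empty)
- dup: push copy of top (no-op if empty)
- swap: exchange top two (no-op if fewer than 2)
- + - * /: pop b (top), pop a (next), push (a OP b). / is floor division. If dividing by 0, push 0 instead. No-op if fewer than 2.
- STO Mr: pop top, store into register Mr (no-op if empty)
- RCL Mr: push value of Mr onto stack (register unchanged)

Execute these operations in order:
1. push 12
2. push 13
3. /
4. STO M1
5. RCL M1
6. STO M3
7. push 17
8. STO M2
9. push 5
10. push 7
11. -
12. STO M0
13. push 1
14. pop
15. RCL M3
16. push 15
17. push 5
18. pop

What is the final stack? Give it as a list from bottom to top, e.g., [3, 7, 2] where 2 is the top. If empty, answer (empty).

Answer: [0, 15]

Derivation:
After op 1 (push 12): stack=[12] mem=[0,0,0,0]
After op 2 (push 13): stack=[12,13] mem=[0,0,0,0]
After op 3 (/): stack=[0] mem=[0,0,0,0]
After op 4 (STO M1): stack=[empty] mem=[0,0,0,0]
After op 5 (RCL M1): stack=[0] mem=[0,0,0,0]
After op 6 (STO M3): stack=[empty] mem=[0,0,0,0]
After op 7 (push 17): stack=[17] mem=[0,0,0,0]
After op 8 (STO M2): stack=[empty] mem=[0,0,17,0]
After op 9 (push 5): stack=[5] mem=[0,0,17,0]
After op 10 (push 7): stack=[5,7] mem=[0,0,17,0]
After op 11 (-): stack=[-2] mem=[0,0,17,0]
After op 12 (STO M0): stack=[empty] mem=[-2,0,17,0]
After op 13 (push 1): stack=[1] mem=[-2,0,17,0]
After op 14 (pop): stack=[empty] mem=[-2,0,17,0]
After op 15 (RCL M3): stack=[0] mem=[-2,0,17,0]
After op 16 (push 15): stack=[0,15] mem=[-2,0,17,0]
After op 17 (push 5): stack=[0,15,5] mem=[-2,0,17,0]
After op 18 (pop): stack=[0,15] mem=[-2,0,17,0]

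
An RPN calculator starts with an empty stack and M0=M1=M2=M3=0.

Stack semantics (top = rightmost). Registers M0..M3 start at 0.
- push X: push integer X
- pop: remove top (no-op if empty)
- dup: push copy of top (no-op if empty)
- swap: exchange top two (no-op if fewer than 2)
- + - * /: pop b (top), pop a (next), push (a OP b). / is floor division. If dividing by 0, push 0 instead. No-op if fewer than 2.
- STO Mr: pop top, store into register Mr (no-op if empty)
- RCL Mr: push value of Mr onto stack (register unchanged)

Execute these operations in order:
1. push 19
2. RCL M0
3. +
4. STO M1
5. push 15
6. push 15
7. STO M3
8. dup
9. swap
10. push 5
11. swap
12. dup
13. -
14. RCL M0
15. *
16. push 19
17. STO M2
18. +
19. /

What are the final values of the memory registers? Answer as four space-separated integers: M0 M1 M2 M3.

After op 1 (push 19): stack=[19] mem=[0,0,0,0]
After op 2 (RCL M0): stack=[19,0] mem=[0,0,0,0]
After op 3 (+): stack=[19] mem=[0,0,0,0]
After op 4 (STO M1): stack=[empty] mem=[0,19,0,0]
After op 5 (push 15): stack=[15] mem=[0,19,0,0]
After op 6 (push 15): stack=[15,15] mem=[0,19,0,0]
After op 7 (STO M3): stack=[15] mem=[0,19,0,15]
After op 8 (dup): stack=[15,15] mem=[0,19,0,15]
After op 9 (swap): stack=[15,15] mem=[0,19,0,15]
After op 10 (push 5): stack=[15,15,5] mem=[0,19,0,15]
After op 11 (swap): stack=[15,5,15] mem=[0,19,0,15]
After op 12 (dup): stack=[15,5,15,15] mem=[0,19,0,15]
After op 13 (-): stack=[15,5,0] mem=[0,19,0,15]
After op 14 (RCL M0): stack=[15,5,0,0] mem=[0,19,0,15]
After op 15 (*): stack=[15,5,0] mem=[0,19,0,15]
After op 16 (push 19): stack=[15,5,0,19] mem=[0,19,0,15]
After op 17 (STO M2): stack=[15,5,0] mem=[0,19,19,15]
After op 18 (+): stack=[15,5] mem=[0,19,19,15]
After op 19 (/): stack=[3] mem=[0,19,19,15]

Answer: 0 19 19 15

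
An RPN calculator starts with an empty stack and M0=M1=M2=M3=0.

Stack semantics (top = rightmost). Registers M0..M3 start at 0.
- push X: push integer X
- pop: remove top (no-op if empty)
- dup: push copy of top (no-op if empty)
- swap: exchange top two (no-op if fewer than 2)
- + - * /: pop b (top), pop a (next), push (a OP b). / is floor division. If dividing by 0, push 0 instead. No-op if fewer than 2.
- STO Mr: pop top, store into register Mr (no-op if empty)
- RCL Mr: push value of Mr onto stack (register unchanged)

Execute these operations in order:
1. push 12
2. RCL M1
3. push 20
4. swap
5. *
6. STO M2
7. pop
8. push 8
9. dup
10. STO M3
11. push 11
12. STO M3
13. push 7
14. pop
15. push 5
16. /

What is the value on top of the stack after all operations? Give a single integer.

Answer: 1

Derivation:
After op 1 (push 12): stack=[12] mem=[0,0,0,0]
After op 2 (RCL M1): stack=[12,0] mem=[0,0,0,0]
After op 3 (push 20): stack=[12,0,20] mem=[0,0,0,0]
After op 4 (swap): stack=[12,20,0] mem=[0,0,0,0]
After op 5 (*): stack=[12,0] mem=[0,0,0,0]
After op 6 (STO M2): stack=[12] mem=[0,0,0,0]
After op 7 (pop): stack=[empty] mem=[0,0,0,0]
After op 8 (push 8): stack=[8] mem=[0,0,0,0]
After op 9 (dup): stack=[8,8] mem=[0,0,0,0]
After op 10 (STO M3): stack=[8] mem=[0,0,0,8]
After op 11 (push 11): stack=[8,11] mem=[0,0,0,8]
After op 12 (STO M3): stack=[8] mem=[0,0,0,11]
After op 13 (push 7): stack=[8,7] mem=[0,0,0,11]
After op 14 (pop): stack=[8] mem=[0,0,0,11]
After op 15 (push 5): stack=[8,5] mem=[0,0,0,11]
After op 16 (/): stack=[1] mem=[0,0,0,11]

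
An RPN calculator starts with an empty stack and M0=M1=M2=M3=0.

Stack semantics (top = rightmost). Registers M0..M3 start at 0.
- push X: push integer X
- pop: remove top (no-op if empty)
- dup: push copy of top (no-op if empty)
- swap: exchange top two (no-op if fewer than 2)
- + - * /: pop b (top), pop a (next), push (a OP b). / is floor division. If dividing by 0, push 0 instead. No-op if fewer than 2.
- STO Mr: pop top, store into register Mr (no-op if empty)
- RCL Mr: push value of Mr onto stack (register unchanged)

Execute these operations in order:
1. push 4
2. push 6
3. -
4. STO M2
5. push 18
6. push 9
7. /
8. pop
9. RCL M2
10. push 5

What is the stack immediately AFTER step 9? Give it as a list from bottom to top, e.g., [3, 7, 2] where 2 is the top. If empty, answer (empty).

After op 1 (push 4): stack=[4] mem=[0,0,0,0]
After op 2 (push 6): stack=[4,6] mem=[0,0,0,0]
After op 3 (-): stack=[-2] mem=[0,0,0,0]
After op 4 (STO M2): stack=[empty] mem=[0,0,-2,0]
After op 5 (push 18): stack=[18] mem=[0,0,-2,0]
After op 6 (push 9): stack=[18,9] mem=[0,0,-2,0]
After op 7 (/): stack=[2] mem=[0,0,-2,0]
After op 8 (pop): stack=[empty] mem=[0,0,-2,0]
After op 9 (RCL M2): stack=[-2] mem=[0,0,-2,0]

[-2]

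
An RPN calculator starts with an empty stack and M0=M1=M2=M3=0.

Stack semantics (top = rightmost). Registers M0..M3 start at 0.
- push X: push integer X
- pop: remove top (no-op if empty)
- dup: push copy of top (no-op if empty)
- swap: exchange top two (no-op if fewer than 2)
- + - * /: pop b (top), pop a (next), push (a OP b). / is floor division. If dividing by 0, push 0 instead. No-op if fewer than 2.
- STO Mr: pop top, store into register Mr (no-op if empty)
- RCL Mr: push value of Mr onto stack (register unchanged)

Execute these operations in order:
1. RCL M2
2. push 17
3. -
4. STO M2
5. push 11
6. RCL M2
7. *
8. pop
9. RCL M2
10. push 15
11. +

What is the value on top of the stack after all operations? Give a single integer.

Answer: -2

Derivation:
After op 1 (RCL M2): stack=[0] mem=[0,0,0,0]
After op 2 (push 17): stack=[0,17] mem=[0,0,0,0]
After op 3 (-): stack=[-17] mem=[0,0,0,0]
After op 4 (STO M2): stack=[empty] mem=[0,0,-17,0]
After op 5 (push 11): stack=[11] mem=[0,0,-17,0]
After op 6 (RCL M2): stack=[11,-17] mem=[0,0,-17,0]
After op 7 (*): stack=[-187] mem=[0,0,-17,0]
After op 8 (pop): stack=[empty] mem=[0,0,-17,0]
After op 9 (RCL M2): stack=[-17] mem=[0,0,-17,0]
After op 10 (push 15): stack=[-17,15] mem=[0,0,-17,0]
After op 11 (+): stack=[-2] mem=[0,0,-17,0]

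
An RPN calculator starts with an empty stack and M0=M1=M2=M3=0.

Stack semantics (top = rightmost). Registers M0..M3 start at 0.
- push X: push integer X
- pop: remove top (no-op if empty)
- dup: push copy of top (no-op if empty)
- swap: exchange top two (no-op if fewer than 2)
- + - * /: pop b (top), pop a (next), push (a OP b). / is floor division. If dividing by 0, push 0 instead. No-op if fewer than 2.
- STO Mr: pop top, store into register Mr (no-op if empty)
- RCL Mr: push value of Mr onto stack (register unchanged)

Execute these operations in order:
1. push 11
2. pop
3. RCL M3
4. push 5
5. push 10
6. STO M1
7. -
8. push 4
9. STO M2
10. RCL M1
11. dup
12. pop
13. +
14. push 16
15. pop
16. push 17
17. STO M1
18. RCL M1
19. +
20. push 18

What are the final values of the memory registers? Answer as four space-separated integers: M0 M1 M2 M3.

After op 1 (push 11): stack=[11] mem=[0,0,0,0]
After op 2 (pop): stack=[empty] mem=[0,0,0,0]
After op 3 (RCL M3): stack=[0] mem=[0,0,0,0]
After op 4 (push 5): stack=[0,5] mem=[0,0,0,0]
After op 5 (push 10): stack=[0,5,10] mem=[0,0,0,0]
After op 6 (STO M1): stack=[0,5] mem=[0,10,0,0]
After op 7 (-): stack=[-5] mem=[0,10,0,0]
After op 8 (push 4): stack=[-5,4] mem=[0,10,0,0]
After op 9 (STO M2): stack=[-5] mem=[0,10,4,0]
After op 10 (RCL M1): stack=[-5,10] mem=[0,10,4,0]
After op 11 (dup): stack=[-5,10,10] mem=[0,10,4,0]
After op 12 (pop): stack=[-5,10] mem=[0,10,4,0]
After op 13 (+): stack=[5] mem=[0,10,4,0]
After op 14 (push 16): stack=[5,16] mem=[0,10,4,0]
After op 15 (pop): stack=[5] mem=[0,10,4,0]
After op 16 (push 17): stack=[5,17] mem=[0,10,4,0]
After op 17 (STO M1): stack=[5] mem=[0,17,4,0]
After op 18 (RCL M1): stack=[5,17] mem=[0,17,4,0]
After op 19 (+): stack=[22] mem=[0,17,4,0]
After op 20 (push 18): stack=[22,18] mem=[0,17,4,0]

Answer: 0 17 4 0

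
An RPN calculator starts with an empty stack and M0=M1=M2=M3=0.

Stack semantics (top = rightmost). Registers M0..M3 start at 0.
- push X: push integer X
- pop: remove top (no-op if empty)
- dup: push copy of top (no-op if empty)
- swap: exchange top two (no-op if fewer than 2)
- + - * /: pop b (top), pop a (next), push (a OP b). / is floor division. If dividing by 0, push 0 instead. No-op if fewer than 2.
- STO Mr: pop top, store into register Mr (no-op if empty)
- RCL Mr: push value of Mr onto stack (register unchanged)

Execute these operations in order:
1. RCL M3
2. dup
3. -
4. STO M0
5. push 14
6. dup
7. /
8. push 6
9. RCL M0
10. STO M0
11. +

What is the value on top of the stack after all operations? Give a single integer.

After op 1 (RCL M3): stack=[0] mem=[0,0,0,0]
After op 2 (dup): stack=[0,0] mem=[0,0,0,0]
After op 3 (-): stack=[0] mem=[0,0,0,0]
After op 4 (STO M0): stack=[empty] mem=[0,0,0,0]
After op 5 (push 14): stack=[14] mem=[0,0,0,0]
After op 6 (dup): stack=[14,14] mem=[0,0,0,0]
After op 7 (/): stack=[1] mem=[0,0,0,0]
After op 8 (push 6): stack=[1,6] mem=[0,0,0,0]
After op 9 (RCL M0): stack=[1,6,0] mem=[0,0,0,0]
After op 10 (STO M0): stack=[1,6] mem=[0,0,0,0]
After op 11 (+): stack=[7] mem=[0,0,0,0]

Answer: 7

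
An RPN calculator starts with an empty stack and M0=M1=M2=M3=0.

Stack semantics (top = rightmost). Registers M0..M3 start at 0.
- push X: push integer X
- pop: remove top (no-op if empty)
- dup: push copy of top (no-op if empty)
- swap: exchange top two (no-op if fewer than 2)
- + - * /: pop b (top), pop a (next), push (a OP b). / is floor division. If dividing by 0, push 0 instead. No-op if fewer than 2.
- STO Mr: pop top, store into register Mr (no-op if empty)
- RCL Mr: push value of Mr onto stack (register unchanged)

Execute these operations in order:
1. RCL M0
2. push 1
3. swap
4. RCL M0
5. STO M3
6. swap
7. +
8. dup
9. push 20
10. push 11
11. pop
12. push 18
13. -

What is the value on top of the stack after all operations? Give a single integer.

Answer: 2

Derivation:
After op 1 (RCL M0): stack=[0] mem=[0,0,0,0]
After op 2 (push 1): stack=[0,1] mem=[0,0,0,0]
After op 3 (swap): stack=[1,0] mem=[0,0,0,0]
After op 4 (RCL M0): stack=[1,0,0] mem=[0,0,0,0]
After op 5 (STO M3): stack=[1,0] mem=[0,0,0,0]
After op 6 (swap): stack=[0,1] mem=[0,0,0,0]
After op 7 (+): stack=[1] mem=[0,0,0,0]
After op 8 (dup): stack=[1,1] mem=[0,0,0,0]
After op 9 (push 20): stack=[1,1,20] mem=[0,0,0,0]
After op 10 (push 11): stack=[1,1,20,11] mem=[0,0,0,0]
After op 11 (pop): stack=[1,1,20] mem=[0,0,0,0]
After op 12 (push 18): stack=[1,1,20,18] mem=[0,0,0,0]
After op 13 (-): stack=[1,1,2] mem=[0,0,0,0]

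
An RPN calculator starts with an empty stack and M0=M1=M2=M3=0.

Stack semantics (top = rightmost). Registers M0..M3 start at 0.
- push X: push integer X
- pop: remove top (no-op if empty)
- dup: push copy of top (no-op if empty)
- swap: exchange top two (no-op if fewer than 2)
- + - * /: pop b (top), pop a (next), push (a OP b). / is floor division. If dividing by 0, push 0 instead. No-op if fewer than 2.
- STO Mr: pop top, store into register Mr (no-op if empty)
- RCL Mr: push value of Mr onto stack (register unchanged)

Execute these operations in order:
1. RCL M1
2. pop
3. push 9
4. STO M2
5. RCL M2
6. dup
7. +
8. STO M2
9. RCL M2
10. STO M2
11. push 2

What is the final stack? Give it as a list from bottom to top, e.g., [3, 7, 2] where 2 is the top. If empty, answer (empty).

Answer: [2]

Derivation:
After op 1 (RCL M1): stack=[0] mem=[0,0,0,0]
After op 2 (pop): stack=[empty] mem=[0,0,0,0]
After op 3 (push 9): stack=[9] mem=[0,0,0,0]
After op 4 (STO M2): stack=[empty] mem=[0,0,9,0]
After op 5 (RCL M2): stack=[9] mem=[0,0,9,0]
After op 6 (dup): stack=[9,9] mem=[0,0,9,0]
After op 7 (+): stack=[18] mem=[0,0,9,0]
After op 8 (STO M2): stack=[empty] mem=[0,0,18,0]
After op 9 (RCL M2): stack=[18] mem=[0,0,18,0]
After op 10 (STO M2): stack=[empty] mem=[0,0,18,0]
After op 11 (push 2): stack=[2] mem=[0,0,18,0]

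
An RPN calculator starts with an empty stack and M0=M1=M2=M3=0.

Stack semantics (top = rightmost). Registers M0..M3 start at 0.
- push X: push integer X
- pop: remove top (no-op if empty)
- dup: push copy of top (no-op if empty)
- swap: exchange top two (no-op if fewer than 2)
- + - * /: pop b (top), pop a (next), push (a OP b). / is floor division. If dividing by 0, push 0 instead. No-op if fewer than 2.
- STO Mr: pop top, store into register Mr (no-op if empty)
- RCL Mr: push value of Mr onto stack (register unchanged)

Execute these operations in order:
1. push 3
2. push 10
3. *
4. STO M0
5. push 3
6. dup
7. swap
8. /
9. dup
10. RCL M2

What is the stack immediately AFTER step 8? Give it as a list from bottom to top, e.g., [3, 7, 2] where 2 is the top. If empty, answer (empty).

After op 1 (push 3): stack=[3] mem=[0,0,0,0]
After op 2 (push 10): stack=[3,10] mem=[0,0,0,0]
After op 3 (*): stack=[30] mem=[0,0,0,0]
After op 4 (STO M0): stack=[empty] mem=[30,0,0,0]
After op 5 (push 3): stack=[3] mem=[30,0,0,0]
After op 6 (dup): stack=[3,3] mem=[30,0,0,0]
After op 7 (swap): stack=[3,3] mem=[30,0,0,0]
After op 8 (/): stack=[1] mem=[30,0,0,0]

[1]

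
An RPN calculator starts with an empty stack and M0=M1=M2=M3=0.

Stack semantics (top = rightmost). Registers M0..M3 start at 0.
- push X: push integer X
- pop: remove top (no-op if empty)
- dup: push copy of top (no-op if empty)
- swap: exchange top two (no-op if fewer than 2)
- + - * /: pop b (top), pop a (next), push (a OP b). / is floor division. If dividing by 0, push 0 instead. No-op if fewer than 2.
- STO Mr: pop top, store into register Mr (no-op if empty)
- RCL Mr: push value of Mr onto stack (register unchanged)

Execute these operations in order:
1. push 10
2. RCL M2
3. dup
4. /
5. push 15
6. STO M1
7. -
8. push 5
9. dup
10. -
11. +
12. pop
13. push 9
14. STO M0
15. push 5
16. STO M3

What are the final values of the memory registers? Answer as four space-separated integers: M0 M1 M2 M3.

After op 1 (push 10): stack=[10] mem=[0,0,0,0]
After op 2 (RCL M2): stack=[10,0] mem=[0,0,0,0]
After op 3 (dup): stack=[10,0,0] mem=[0,0,0,0]
After op 4 (/): stack=[10,0] mem=[0,0,0,0]
After op 5 (push 15): stack=[10,0,15] mem=[0,0,0,0]
After op 6 (STO M1): stack=[10,0] mem=[0,15,0,0]
After op 7 (-): stack=[10] mem=[0,15,0,0]
After op 8 (push 5): stack=[10,5] mem=[0,15,0,0]
After op 9 (dup): stack=[10,5,5] mem=[0,15,0,0]
After op 10 (-): stack=[10,0] mem=[0,15,0,0]
After op 11 (+): stack=[10] mem=[0,15,0,0]
After op 12 (pop): stack=[empty] mem=[0,15,0,0]
After op 13 (push 9): stack=[9] mem=[0,15,0,0]
After op 14 (STO M0): stack=[empty] mem=[9,15,0,0]
After op 15 (push 5): stack=[5] mem=[9,15,0,0]
After op 16 (STO M3): stack=[empty] mem=[9,15,0,5]

Answer: 9 15 0 5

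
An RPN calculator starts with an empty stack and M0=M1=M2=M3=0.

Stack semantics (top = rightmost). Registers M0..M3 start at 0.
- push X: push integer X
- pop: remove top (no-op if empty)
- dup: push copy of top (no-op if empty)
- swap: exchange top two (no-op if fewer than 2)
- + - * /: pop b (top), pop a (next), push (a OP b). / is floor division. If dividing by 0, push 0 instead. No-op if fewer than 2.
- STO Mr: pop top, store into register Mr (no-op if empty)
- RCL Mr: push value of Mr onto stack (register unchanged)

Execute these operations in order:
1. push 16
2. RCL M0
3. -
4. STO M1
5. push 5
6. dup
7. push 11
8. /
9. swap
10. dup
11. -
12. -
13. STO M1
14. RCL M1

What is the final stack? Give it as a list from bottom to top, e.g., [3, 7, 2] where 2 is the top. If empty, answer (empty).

Answer: [0]

Derivation:
After op 1 (push 16): stack=[16] mem=[0,0,0,0]
After op 2 (RCL M0): stack=[16,0] mem=[0,0,0,0]
After op 3 (-): stack=[16] mem=[0,0,0,0]
After op 4 (STO M1): stack=[empty] mem=[0,16,0,0]
After op 5 (push 5): stack=[5] mem=[0,16,0,0]
After op 6 (dup): stack=[5,5] mem=[0,16,0,0]
After op 7 (push 11): stack=[5,5,11] mem=[0,16,0,0]
After op 8 (/): stack=[5,0] mem=[0,16,0,0]
After op 9 (swap): stack=[0,5] mem=[0,16,0,0]
After op 10 (dup): stack=[0,5,5] mem=[0,16,0,0]
After op 11 (-): stack=[0,0] mem=[0,16,0,0]
After op 12 (-): stack=[0] mem=[0,16,0,0]
After op 13 (STO M1): stack=[empty] mem=[0,0,0,0]
After op 14 (RCL M1): stack=[0] mem=[0,0,0,0]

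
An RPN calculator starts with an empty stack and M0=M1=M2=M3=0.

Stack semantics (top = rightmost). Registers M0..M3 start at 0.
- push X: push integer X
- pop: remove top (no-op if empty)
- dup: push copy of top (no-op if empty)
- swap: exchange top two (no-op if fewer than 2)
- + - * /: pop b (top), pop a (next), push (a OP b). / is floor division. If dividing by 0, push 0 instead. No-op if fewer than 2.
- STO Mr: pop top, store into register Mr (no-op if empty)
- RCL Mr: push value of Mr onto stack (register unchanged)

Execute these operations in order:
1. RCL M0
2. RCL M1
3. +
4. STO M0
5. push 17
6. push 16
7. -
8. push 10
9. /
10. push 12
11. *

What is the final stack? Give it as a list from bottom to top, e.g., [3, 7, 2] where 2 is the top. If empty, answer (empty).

Answer: [0]

Derivation:
After op 1 (RCL M0): stack=[0] mem=[0,0,0,0]
After op 2 (RCL M1): stack=[0,0] mem=[0,0,0,0]
After op 3 (+): stack=[0] mem=[0,0,0,0]
After op 4 (STO M0): stack=[empty] mem=[0,0,0,0]
After op 5 (push 17): stack=[17] mem=[0,0,0,0]
After op 6 (push 16): stack=[17,16] mem=[0,0,0,0]
After op 7 (-): stack=[1] mem=[0,0,0,0]
After op 8 (push 10): stack=[1,10] mem=[0,0,0,0]
After op 9 (/): stack=[0] mem=[0,0,0,0]
After op 10 (push 12): stack=[0,12] mem=[0,0,0,0]
After op 11 (*): stack=[0] mem=[0,0,0,0]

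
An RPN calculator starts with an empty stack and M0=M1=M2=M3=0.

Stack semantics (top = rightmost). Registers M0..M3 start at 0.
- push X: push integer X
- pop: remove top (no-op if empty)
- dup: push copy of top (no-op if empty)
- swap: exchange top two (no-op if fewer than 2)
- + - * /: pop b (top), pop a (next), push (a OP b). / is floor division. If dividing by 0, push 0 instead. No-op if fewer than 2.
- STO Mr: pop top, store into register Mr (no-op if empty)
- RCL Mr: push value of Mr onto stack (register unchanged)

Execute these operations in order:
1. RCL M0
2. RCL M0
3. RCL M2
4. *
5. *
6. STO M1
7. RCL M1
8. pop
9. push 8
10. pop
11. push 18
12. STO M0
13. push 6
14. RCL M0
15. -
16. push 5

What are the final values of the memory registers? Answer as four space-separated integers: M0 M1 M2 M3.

Answer: 18 0 0 0

Derivation:
After op 1 (RCL M0): stack=[0] mem=[0,0,0,0]
After op 2 (RCL M0): stack=[0,0] mem=[0,0,0,0]
After op 3 (RCL M2): stack=[0,0,0] mem=[0,0,0,0]
After op 4 (*): stack=[0,0] mem=[0,0,0,0]
After op 5 (*): stack=[0] mem=[0,0,0,0]
After op 6 (STO M1): stack=[empty] mem=[0,0,0,0]
After op 7 (RCL M1): stack=[0] mem=[0,0,0,0]
After op 8 (pop): stack=[empty] mem=[0,0,0,0]
After op 9 (push 8): stack=[8] mem=[0,0,0,0]
After op 10 (pop): stack=[empty] mem=[0,0,0,0]
After op 11 (push 18): stack=[18] mem=[0,0,0,0]
After op 12 (STO M0): stack=[empty] mem=[18,0,0,0]
After op 13 (push 6): stack=[6] mem=[18,0,0,0]
After op 14 (RCL M0): stack=[6,18] mem=[18,0,0,0]
After op 15 (-): stack=[-12] mem=[18,0,0,0]
After op 16 (push 5): stack=[-12,5] mem=[18,0,0,0]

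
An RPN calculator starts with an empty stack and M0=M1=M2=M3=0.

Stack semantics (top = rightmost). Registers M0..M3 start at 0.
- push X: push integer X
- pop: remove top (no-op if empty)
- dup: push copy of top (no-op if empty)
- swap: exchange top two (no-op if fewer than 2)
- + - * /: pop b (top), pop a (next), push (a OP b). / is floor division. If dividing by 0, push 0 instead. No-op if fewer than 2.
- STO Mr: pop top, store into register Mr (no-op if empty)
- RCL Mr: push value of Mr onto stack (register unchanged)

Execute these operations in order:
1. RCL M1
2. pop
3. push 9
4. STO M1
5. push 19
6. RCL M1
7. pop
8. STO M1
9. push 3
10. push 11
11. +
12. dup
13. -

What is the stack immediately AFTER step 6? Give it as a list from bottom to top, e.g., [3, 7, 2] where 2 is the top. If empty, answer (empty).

After op 1 (RCL M1): stack=[0] mem=[0,0,0,0]
After op 2 (pop): stack=[empty] mem=[0,0,0,0]
After op 3 (push 9): stack=[9] mem=[0,0,0,0]
After op 4 (STO M1): stack=[empty] mem=[0,9,0,0]
After op 5 (push 19): stack=[19] mem=[0,9,0,0]
After op 6 (RCL M1): stack=[19,9] mem=[0,9,0,0]

[19, 9]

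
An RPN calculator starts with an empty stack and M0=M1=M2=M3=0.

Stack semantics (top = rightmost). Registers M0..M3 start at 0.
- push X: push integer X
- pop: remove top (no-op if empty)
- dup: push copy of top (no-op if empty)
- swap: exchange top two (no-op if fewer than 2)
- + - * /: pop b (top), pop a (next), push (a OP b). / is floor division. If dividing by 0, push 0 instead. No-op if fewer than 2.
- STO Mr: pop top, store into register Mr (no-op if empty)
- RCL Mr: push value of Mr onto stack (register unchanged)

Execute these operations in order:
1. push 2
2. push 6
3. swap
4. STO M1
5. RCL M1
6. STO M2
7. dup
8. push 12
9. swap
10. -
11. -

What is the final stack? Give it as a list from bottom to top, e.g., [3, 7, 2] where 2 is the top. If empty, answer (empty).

After op 1 (push 2): stack=[2] mem=[0,0,0,0]
After op 2 (push 6): stack=[2,6] mem=[0,0,0,0]
After op 3 (swap): stack=[6,2] mem=[0,0,0,0]
After op 4 (STO M1): stack=[6] mem=[0,2,0,0]
After op 5 (RCL M1): stack=[6,2] mem=[0,2,0,0]
After op 6 (STO M2): stack=[6] mem=[0,2,2,0]
After op 7 (dup): stack=[6,6] mem=[0,2,2,0]
After op 8 (push 12): stack=[6,6,12] mem=[0,2,2,0]
After op 9 (swap): stack=[6,12,6] mem=[0,2,2,0]
After op 10 (-): stack=[6,6] mem=[0,2,2,0]
After op 11 (-): stack=[0] mem=[0,2,2,0]

Answer: [0]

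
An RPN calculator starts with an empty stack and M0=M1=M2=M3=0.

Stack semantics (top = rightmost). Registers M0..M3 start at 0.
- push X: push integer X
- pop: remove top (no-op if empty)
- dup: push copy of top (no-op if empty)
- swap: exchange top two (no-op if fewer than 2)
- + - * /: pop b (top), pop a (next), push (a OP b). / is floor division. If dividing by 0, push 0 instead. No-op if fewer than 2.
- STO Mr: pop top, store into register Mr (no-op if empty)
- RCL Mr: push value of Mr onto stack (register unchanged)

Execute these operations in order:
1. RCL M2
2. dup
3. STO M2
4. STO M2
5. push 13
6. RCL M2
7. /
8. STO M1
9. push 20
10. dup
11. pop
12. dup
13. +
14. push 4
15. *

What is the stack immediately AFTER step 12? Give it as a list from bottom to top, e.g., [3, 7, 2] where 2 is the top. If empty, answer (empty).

After op 1 (RCL M2): stack=[0] mem=[0,0,0,0]
After op 2 (dup): stack=[0,0] mem=[0,0,0,0]
After op 3 (STO M2): stack=[0] mem=[0,0,0,0]
After op 4 (STO M2): stack=[empty] mem=[0,0,0,0]
After op 5 (push 13): stack=[13] mem=[0,0,0,0]
After op 6 (RCL M2): stack=[13,0] mem=[0,0,0,0]
After op 7 (/): stack=[0] mem=[0,0,0,0]
After op 8 (STO M1): stack=[empty] mem=[0,0,0,0]
After op 9 (push 20): stack=[20] mem=[0,0,0,0]
After op 10 (dup): stack=[20,20] mem=[0,0,0,0]
After op 11 (pop): stack=[20] mem=[0,0,0,0]
After op 12 (dup): stack=[20,20] mem=[0,0,0,0]

[20, 20]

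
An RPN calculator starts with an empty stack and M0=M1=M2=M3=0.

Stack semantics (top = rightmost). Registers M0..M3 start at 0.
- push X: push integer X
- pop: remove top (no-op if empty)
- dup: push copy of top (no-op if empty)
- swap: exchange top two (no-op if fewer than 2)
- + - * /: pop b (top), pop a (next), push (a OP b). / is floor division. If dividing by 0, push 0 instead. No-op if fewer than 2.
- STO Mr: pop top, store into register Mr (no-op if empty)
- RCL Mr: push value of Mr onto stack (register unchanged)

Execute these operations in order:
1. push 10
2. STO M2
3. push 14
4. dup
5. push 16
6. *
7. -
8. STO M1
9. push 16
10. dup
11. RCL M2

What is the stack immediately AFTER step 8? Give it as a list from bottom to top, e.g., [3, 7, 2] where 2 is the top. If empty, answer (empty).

After op 1 (push 10): stack=[10] mem=[0,0,0,0]
After op 2 (STO M2): stack=[empty] mem=[0,0,10,0]
After op 3 (push 14): stack=[14] mem=[0,0,10,0]
After op 4 (dup): stack=[14,14] mem=[0,0,10,0]
After op 5 (push 16): stack=[14,14,16] mem=[0,0,10,0]
After op 6 (*): stack=[14,224] mem=[0,0,10,0]
After op 7 (-): stack=[-210] mem=[0,0,10,0]
After op 8 (STO M1): stack=[empty] mem=[0,-210,10,0]

(empty)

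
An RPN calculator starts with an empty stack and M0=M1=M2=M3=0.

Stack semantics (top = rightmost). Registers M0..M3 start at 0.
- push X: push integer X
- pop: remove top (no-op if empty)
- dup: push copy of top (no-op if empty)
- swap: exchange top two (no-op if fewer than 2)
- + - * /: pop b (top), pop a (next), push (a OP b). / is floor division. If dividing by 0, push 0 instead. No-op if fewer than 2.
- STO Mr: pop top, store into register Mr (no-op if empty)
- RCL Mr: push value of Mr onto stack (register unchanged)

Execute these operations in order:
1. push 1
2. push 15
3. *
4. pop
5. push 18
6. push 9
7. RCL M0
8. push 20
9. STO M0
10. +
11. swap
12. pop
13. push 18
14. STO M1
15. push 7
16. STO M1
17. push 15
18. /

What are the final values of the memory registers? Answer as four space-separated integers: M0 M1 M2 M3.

After op 1 (push 1): stack=[1] mem=[0,0,0,0]
After op 2 (push 15): stack=[1,15] mem=[0,0,0,0]
After op 3 (*): stack=[15] mem=[0,0,0,0]
After op 4 (pop): stack=[empty] mem=[0,0,0,0]
After op 5 (push 18): stack=[18] mem=[0,0,0,0]
After op 6 (push 9): stack=[18,9] mem=[0,0,0,0]
After op 7 (RCL M0): stack=[18,9,0] mem=[0,0,0,0]
After op 8 (push 20): stack=[18,9,0,20] mem=[0,0,0,0]
After op 9 (STO M0): stack=[18,9,0] mem=[20,0,0,0]
After op 10 (+): stack=[18,9] mem=[20,0,0,0]
After op 11 (swap): stack=[9,18] mem=[20,0,0,0]
After op 12 (pop): stack=[9] mem=[20,0,0,0]
After op 13 (push 18): stack=[9,18] mem=[20,0,0,0]
After op 14 (STO M1): stack=[9] mem=[20,18,0,0]
After op 15 (push 7): stack=[9,7] mem=[20,18,0,0]
After op 16 (STO M1): stack=[9] mem=[20,7,0,0]
After op 17 (push 15): stack=[9,15] mem=[20,7,0,0]
After op 18 (/): stack=[0] mem=[20,7,0,0]

Answer: 20 7 0 0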